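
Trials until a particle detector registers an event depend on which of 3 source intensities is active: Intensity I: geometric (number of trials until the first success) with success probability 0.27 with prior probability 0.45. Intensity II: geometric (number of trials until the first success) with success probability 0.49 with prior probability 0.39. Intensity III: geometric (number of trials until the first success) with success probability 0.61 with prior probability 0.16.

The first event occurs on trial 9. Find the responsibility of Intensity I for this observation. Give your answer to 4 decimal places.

P(component k | x) = w_k·f_k(x) / marginal(x), where marginal(x) = Σ_j w_j·f_j(x).
Evaluate each component's likelihood at the observed value:
  f_I = 0.27·(1−0.27)^8 = 0.27·0.080646 = 0.0217744
  f_II = 0.49·(1−0.49)^8 = 0.49·0.00457679 = 0.00224263
  f_III = 0.61·(1−0.61)^8 = 0.61·0.000535201 = 0.000326473
Unnormalised posteriors:
  w_I·f_I = 0.45 × 0.0217744 = 0.00979849
  w_II·f_II = 0.39 × 0.00224263 = 0.000874625
  w_III·f_III = 0.16 × 0.000326473 = 5.22356e-05
Marginal: 0.00979849 + 0.000874625 + 5.22356e-05 = 0.0107254
So the posterior for Intensity I is 0.00979849 / 0.0107254 ≈ 0.9136.

0.9136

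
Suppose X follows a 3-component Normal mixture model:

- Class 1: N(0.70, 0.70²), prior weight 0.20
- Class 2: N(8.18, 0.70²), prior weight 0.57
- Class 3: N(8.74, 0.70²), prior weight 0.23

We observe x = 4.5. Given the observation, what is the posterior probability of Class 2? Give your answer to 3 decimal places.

0.874

P(component k | x) = w_k·f_k(x) / marginal(x), where marginal(x) = Σ_j w_j·f_j(x).
Evaluate each component's likelihood at the observed value:
  L_1 = (1/(0.70·√(2π)))·exp(−(4.5−0.70)²/(2·0.70²)) = 0.569918·exp(-14.73469) = 2.27309e-07
  L_2 = (1/(0.70·√(2π)))·exp(−(4.5−8.18)²/(2·0.70²)) = 0.569918·exp(-13.81878) = 5.6806e-07
  L_3 = (1/(0.70·√(2π)))·exp(−(4.5−8.74)²/(2·0.70²)) = 0.569918·exp(-18.34449) = 6.15037e-09
Prior × likelihood for each component:
  w_1·L_1 = 0.20 × 2.27309e-07 = 4.54617e-08
  w_2·L_2 = 0.57 × 5.6806e-07 = 3.23794e-07
  w_3·L_3 = 0.23 × 6.15037e-09 = 1.41459e-09
Denominator: 4.54617e-08 + 3.23794e-07 + 1.41459e-09 = 3.7067e-07
P(Class 2 | 4.5) ≈ 0.874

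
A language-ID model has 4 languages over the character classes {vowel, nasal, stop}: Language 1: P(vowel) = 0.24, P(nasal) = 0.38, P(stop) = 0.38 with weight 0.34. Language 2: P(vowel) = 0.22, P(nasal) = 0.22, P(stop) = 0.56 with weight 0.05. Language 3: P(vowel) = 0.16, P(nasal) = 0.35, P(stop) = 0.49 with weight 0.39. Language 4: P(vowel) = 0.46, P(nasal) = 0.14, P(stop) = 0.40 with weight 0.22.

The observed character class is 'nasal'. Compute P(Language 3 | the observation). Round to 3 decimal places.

0.444

Apply Bayes' rule: the posterior for each component is proportional to its prior times its likelihood at x.
Categorical probabilities:
  p_1 = P(nasal | comp) = 0.38
  p_2 = P(nasal | comp) = 0.22
  p_3 = P(nasal | comp) = 0.35
  p_4 = P(nasal | comp) = 0.14
Weight by the priors:
  π_1·p_1 = 0.34 × 0.38 = 0.1292
  π_2·p_2 = 0.05 × 0.22 = 0.011
  π_3·p_3 = 0.39 × 0.35 = 0.1365
  π_4·p_4 = 0.22 × 0.14 = 0.0308
Sum: 0.1292 + 0.011 + 0.1365 + 0.0308 = 0.3075
P(Language 3 | x) ≈ 0.444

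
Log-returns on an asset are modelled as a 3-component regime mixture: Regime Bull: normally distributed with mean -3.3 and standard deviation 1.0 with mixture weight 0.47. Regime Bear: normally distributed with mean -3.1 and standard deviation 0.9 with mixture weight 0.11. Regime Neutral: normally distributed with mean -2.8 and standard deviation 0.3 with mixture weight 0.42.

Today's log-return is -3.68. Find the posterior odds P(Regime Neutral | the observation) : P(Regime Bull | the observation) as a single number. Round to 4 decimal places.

Since P(k|x) ∝ w_k f_k(x), the posterior odds are w_i f_i(x) / (w_j f_j(x)).
Component likelihoods at x = -3.68:
  f_Bull = 0.371154
  f_Bear = 0.360151
  f_Neutral = 0.0180035
0.00756148 / 0.174442 ≈ 0.0433

0.0433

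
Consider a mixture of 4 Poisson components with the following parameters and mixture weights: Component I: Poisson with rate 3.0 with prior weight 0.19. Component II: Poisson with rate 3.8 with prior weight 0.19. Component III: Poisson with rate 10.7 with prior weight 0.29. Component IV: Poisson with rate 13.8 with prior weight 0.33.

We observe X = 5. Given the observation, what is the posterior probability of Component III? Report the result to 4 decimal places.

Apply Bayes' rule: the posterior for each component is proportional to its prior times its likelihood at x.
Component likelihoods at x = 5:
  p_I = e^(−3.0)·3.0^5/5! = 0.100819
  p_II = e^(−3.8)·3.8^5/5! = 0.147713
  p_III = e^(−10.7)·10.7^5/5! = 0.0263504
  p_IV = e^(−13.8)·13.8^5/5! = 0.00423595
Multiply by the mixture weights:
  π_I·p_I = 0.19 × 0.100819 = 0.0191556
  π_II·p_II = 0.19 × 0.147713 = 0.0280654
  π_III·p_III = 0.29 × 0.0263504 = 0.00764161
  π_IV·p_IV = 0.33 × 0.00423595 = 0.00139786
Normaliser: 0.0191556 + 0.0280654 + 0.00764161 + 0.00139786 = 0.0562604
P(Component III | the observation) ≈ 0.1358

0.1358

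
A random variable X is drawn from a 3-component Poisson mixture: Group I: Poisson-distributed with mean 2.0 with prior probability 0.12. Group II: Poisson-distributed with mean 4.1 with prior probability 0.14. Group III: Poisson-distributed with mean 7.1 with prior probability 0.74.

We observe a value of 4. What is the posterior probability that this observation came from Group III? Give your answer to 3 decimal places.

The responsibility of component k is P(Z=k) f_k(x) divided by Σ_j P(Z=j) f_j(x).
Component likelihoods at x = 4:
  L_I = e^(−2.0)·2.0^4/4! = 0.0902235
  L_II = e^(−4.1)·4.1^4/4! = 0.195127
  L_III = e^(−7.1)·7.1^4/4! = 0.0873638
Multiply by the mixture weights:
  P(Z=I)·L_I = 0.12 × 0.0902235 = 0.0108268
  P(Z=II)·L_II = 0.14 × 0.195127 = 0.0273177
  P(Z=III)·L_III = 0.74 × 0.0873638 = 0.0646492
Sum: 0.0108268 + 0.0273177 + 0.0646492 = 0.102794
P(Group III | x) = 0.0646492 / 0.102794 ≈ 0.629

0.629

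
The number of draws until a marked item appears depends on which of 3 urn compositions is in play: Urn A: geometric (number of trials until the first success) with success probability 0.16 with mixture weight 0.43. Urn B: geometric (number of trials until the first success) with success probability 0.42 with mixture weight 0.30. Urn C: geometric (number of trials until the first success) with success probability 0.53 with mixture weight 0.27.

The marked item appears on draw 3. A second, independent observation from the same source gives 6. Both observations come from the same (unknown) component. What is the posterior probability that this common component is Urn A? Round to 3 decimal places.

The responsibility of component k is P(Z=k) f_k(x) divided by Σ_j P(Z=j) f_j(x).
Since both observations come from the same component, the likelihood for component k is f_k(x₁)·f_k(x₂).
  f_A = [0.112896] × [0.0669139] = 0.00755431
  f_B = [0.141288] × [0.027567] = 0.00389488
  f_C = [0.117077] × [0.0121553] = 0.0014231
Prior × likelihood for each component:
  P(Z=A)·f_A = 0.43 × 0.00755431 = 0.00324835
  P(Z=B)·f_B = 0.30 × 0.00389488 = 0.00116847
  P(Z=C)·f_C = 0.27 × 0.0014231 = 0.000384238
Normaliser: 0.00324835 + 0.00116847 + 0.000384238 = 0.00480106
P(Urn A | x) ≈ 0.677

0.677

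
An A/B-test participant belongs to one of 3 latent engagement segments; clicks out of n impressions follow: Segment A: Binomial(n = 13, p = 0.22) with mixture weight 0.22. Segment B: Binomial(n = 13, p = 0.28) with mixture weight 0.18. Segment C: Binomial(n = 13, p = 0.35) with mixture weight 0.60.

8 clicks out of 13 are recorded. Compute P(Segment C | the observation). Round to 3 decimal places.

0.904

The responsibility of component k is π_k f_k(x) divided by Σ_j π_j f_j(x).
Binomial probabilities:
  L_A = C(13,8)·0.22^8·0.78^5 = 1287·5.48759e-06·0.288717 = 0.00203907
  L_B = C(13,8)·0.28^8·0.72^5 = 1287·3.77802e-05·0.193492 = 0.00940817
  L_C = C(13,8)·0.35^8·0.65^5 = 1287·0.000225188·0.116029 = 0.0336271
Prior × likelihood for each component:
  π_A·L_A = 0.22 × 0.00203907 = 0.000448596
  π_B·L_B = 0.18 × 0.00940817 = 0.00169347
  π_C·L_C = 0.60 × 0.0336271 = 0.0201763
Sum: 0.000448596 + 0.00169347 + 0.0201763 = 0.0223183
P(Segment C | data) = 0.0201763 / 0.0223183 ≈ 0.904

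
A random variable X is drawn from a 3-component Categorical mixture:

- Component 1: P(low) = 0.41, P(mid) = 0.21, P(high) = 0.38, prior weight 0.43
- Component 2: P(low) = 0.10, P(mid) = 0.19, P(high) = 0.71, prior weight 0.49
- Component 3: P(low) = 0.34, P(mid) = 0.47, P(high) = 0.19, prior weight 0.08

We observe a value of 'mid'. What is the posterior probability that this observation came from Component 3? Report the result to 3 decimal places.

By Bayes' theorem, P(k | x) = P(Z=k) f_k(x) / Σ_j P(Z=j) f_j(x).
Component likelihoods at x = 'mid':
  p_1 = 0.21
  p_2 = 0.19
  p_3 = 0.47
Prior × likelihood for each component:
  P(Z=1)·p_1 = 0.43 × 0.21 = 0.0903
  P(Z=2)·p_2 = 0.49 × 0.19 = 0.0931
  P(Z=3)·p_3 = 0.08 × 0.47 = 0.0376
Denominator: 0.0903 + 0.0931 + 0.0376 = 0.221
Responsibility of Component 3: 0.0376 / 0.221 ≈ 0.170

0.170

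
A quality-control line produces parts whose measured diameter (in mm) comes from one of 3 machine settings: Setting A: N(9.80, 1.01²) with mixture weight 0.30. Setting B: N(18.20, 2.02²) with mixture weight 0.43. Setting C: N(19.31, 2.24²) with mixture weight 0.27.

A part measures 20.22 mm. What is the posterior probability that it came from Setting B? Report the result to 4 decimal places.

0.5377

Apply Bayes' rule: the posterior for each component is proportional to its prior times its likelihood at x.
Evaluate each component's likelihood at the observed value:
  p_A = (1/(1.01·√(2π)))·exp(−(20.22−9.80)²/(2·1.01²)) = 0.394992·exp(-53.21851) = 3.04849e-24
  p_B = (1/(2.02·√(2π)))·exp(−(20.22−18.20)²/(2·2.02²)) = 0.197496·exp(-0.50000) = 0.119787
  p_C = (1/(2.24·√(2π)))·exp(−(20.22−19.31)²/(2·2.24²)) = 0.178099·exp(-0.08252) = 0.163993
Multiply by the mixture weights:
  P(Z=A)·p_A = 0.30 × 3.04849e-24 = 9.14546e-25
  P(Z=B)·p_B = 0.43 × 0.119787 = 0.0515086
  P(Z=C)·p_C = 0.27 × 0.163993 = 0.044278
Marginal: 9.14546e-25 + 0.0515086 + 0.044278 = 0.0957866
So the posterior for Setting B is 0.0515086 / 0.0957866 ≈ 0.5377.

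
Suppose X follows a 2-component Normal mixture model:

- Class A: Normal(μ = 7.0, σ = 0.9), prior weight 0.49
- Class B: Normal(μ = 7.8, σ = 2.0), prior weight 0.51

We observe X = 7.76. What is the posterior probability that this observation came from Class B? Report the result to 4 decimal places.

0.4008

P(component k | x) = π_k·f_k(x) / marginal(x), where marginal(x) = Σ_j π_j·f_j(x).
Normal densities:
  L_A = 0.310329
  L_B = 0.199431
Unnormalised posteriors:
  π_A·L_A = 0.49 × 0.310329 = 0.152061
  π_B·L_B = 0.51 × 0.199431 = 0.10171
Denominator: 0.152061 + 0.10171 = 0.253771
Responsibility of Class B: 0.10171 / 0.253771 ≈ 0.4008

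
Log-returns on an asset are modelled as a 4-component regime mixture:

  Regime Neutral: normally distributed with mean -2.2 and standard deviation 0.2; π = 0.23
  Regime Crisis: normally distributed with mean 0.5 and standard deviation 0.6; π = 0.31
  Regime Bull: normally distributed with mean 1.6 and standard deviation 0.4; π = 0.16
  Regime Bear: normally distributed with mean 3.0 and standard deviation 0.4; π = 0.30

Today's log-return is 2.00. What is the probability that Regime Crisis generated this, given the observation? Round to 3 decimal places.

By Bayes' theorem, P(k | x) = π_k f_k(x) / Σ_j π_j f_j(x).
Component likelihoods at x = 2.00:
  f_Neutral = 3.45101e-96
  f_Crisis = 0.0292138
  f_Bull = 0.604927
  f_Bear = 0.0438208
Unnormalised posteriors:
  π_Neutral·f_Neutral = 0.23 × 3.45101e-96 = 7.93733e-97
  π_Crisis·f_Crisis = 0.31 × 0.0292138 = 0.00905629
  π_Bull·f_Bull = 0.16 × 0.604927 = 0.0967883
  π_Bear·f_Bear = 0.30 × 0.0438208 = 0.0131462
Normaliser: 7.93733e-97 + 0.00905629 + 0.0967883 + 0.0131462 = 0.118991
P(Regime Crisis | the observation) = 0.00905629 / 0.118991 ≈ 0.076

0.076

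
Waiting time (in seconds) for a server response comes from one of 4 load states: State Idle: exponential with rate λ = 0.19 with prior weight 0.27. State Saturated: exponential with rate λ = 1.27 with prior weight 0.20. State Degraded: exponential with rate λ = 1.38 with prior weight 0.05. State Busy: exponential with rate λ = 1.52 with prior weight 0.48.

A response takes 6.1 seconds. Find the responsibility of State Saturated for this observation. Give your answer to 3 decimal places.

0.007

Posterior ∝ prior × likelihood, so P(k | x) ∝ w_k f_k(x); normalise over all components.
Evaluate each component's likelihood at the observed value:
  f_Idle = 0.059622
  f_Saturated = 0.000548687
  f_Degraded = 0.000304781
  f_Busy = 0.000142911
Multiply by the mixture weights:
  w_Idle·f_Idle = 0.27 × 0.059622 = 0.0160979
  w_Saturated·f_Saturated = 0.20 × 0.000548687 = 0.000109737
  w_Degraded·f_Degraded = 0.05 × 0.000304781 = 1.52391e-05
  w_Busy·f_Busy = 0.48 × 0.000142911 = 6.85972e-05
Sum: 0.0160979 + 0.000109737 + 1.52391e-05 + 6.85972e-05 = 0.0162915
So the posterior for State Saturated is 0.000109737 / 0.0162915 ≈ 0.007.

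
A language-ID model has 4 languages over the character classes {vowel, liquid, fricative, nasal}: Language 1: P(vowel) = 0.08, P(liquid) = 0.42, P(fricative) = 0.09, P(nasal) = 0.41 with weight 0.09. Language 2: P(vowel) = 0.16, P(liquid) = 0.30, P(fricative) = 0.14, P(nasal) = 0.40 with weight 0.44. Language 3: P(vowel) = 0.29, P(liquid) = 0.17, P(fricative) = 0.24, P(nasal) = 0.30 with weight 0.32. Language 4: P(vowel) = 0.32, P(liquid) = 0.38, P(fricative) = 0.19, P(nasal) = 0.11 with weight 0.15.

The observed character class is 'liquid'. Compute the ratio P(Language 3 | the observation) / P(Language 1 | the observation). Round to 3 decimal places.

1.439

The posterior odds equal the prior odds times the likelihood ratio: (w_i/w_j)·(f_i(x)/f_j(x)).
Component likelihoods at x = 'liquid':
  L_1 = 0.42
  L_2 = 0.3
  L_3 = 0.17
  L_4 = 0.38
Odds = (0.32/0.09) × (0.17/0.42) = 3.55556 × 0.404762 ≈ 1.439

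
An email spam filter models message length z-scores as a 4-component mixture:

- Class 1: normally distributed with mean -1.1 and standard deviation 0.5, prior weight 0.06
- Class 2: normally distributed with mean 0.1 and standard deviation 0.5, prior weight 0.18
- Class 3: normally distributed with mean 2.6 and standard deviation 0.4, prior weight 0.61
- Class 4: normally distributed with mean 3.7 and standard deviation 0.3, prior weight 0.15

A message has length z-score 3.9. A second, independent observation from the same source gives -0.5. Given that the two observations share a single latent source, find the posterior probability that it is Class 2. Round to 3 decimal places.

0.983

Posterior ∝ prior × likelihood, so P(k | x) ∝ π_k f_k(x); normalise over all components.
Since both observations come from the same component, the likelihood for component k is f_k(x₁)·f_k(x₂).
  L_1 = [(1/(0.5·√(2π)))·exp(−(3.9−-1.1)²/(2·0.5²)) = 0.797885·exp(-50.00000) = 1.53892e-22] × [0.388372] = 5.97674e-23
  L_2 = [(1/(0.5·√(2π)))·exp(−(3.9−0.1)²/(2·0.5²)) = 0.797885·exp(-28.88000) = 2.28831e-13] × [0.388372] = 8.88717e-14
  L_3 = [(1/(0.4·√(2π)))·exp(−(3.9−2.6)²/(2·0.4²)) = 0.997356·exp(-5.28125) = 0.00507262] × [9.04574e-14] = 4.58856e-16
  L_4 = [(1/(0.3·√(2π)))·exp(−(3.9−3.7)²/(2·0.3²)) = 1.329808·exp(-0.22222) = 1.06483] × [3.65536e-43] = 3.89232e-43
Unnormalised posteriors:
  π_1·L_1 = 0.06 × 5.97674e-23 = 3.58604e-24
  π_2·L_2 = 0.18 × 8.88717e-14 = 1.59969e-14
  π_3·L_3 = 0.61 × 4.58856e-16 = 2.79902e-16
  π_4·L_4 = 0.15 × 3.89232e-43 = 5.83848e-44
Normaliser: 3.58604e-24 + 1.59969e-14 + 2.79902e-16 + 5.83848e-44 = 1.62768e-14
P(Class 2 | x₁,x₂) = 1.59969e-14 / 1.62768e-14 ≈ 0.983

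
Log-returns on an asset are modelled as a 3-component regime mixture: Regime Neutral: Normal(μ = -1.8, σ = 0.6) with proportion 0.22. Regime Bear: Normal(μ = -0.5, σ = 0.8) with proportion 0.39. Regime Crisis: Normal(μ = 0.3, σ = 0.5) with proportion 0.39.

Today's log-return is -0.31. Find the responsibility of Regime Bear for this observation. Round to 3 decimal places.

P(component k | x) = w_k·f_k(x) / marginal(x), where marginal(x) = Σ_j w_j·f_j(x).
Component likelihoods at x = -0.31:
  L_Neutral = 0.0304526
  L_Bear = 0.48481
  L_Crisis = 0.379086
Weight by the priors:
  w_Neutral·L_Neutral = 0.22 × 0.0304526 = 0.00669956
  w_Bear·L_Bear = 0.39 × 0.48481 = 0.189076
  w_Crisis·L_Crisis = 0.39 × 0.379086 = 0.147844
Normaliser: 0.00669956 + 0.189076 + 0.147844 = 0.343619
Responsibility of Regime Bear: 0.189076 / 0.343619 ≈ 0.550

0.550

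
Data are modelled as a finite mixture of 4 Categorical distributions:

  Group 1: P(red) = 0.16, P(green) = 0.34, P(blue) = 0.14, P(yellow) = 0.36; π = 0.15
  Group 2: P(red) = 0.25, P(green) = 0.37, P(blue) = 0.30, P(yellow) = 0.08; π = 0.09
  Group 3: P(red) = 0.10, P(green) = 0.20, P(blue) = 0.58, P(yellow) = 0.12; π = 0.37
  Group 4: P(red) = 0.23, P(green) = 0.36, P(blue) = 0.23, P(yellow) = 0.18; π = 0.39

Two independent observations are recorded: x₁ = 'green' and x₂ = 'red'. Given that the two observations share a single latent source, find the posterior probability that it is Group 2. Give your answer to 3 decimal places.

0.148

The responsibility of component k is π_k f_k(x) divided by Σ_j π_j f_j(x).
Since both observations come from the same component, the likelihood for component k is f_k(x₁)·f_k(x₂).
  p_1 = [P(green | comp) = 0.34] × [0.16] = 0.0544
  p_2 = [P(green | comp) = 0.37] × [0.25] = 0.0925
  p_3 = [P(green | comp) = 0.20] × [0.1] = 0.02
  p_4 = [P(green | comp) = 0.36] × [0.23] = 0.0828
Prior × likelihood for each component:
  π_1·p_1 = 0.15 × 0.0544 = 0.00816
  π_2·p_2 = 0.09 × 0.0925 = 0.008325
  π_3·p_3 = 0.37 × 0.02 = 0.0074
  π_4·p_4 = 0.39 × 0.0828 = 0.032292
Marginal: 0.00816 + 0.008325 + 0.0074 + 0.032292 = 0.056177
P(Group 2 | x) ≈ 0.148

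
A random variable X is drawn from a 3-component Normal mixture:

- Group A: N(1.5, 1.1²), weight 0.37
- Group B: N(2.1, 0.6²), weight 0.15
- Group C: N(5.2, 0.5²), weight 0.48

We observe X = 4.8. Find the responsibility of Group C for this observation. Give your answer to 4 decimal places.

0.9947

The responsibility of component k is π_k f_k(x) divided by Σ_j π_j f_j(x).
Evaluate each component's likelihood at the observed value:
  p_A = (1/(1.1·√(2π)))·exp(−(4.8−1.5)²/(2·1.1²)) = 0.362675·exp(-4.50000) = 0.00402895
  p_B = (1/(0.6·√(2π)))·exp(−(4.8−2.1)²/(2·0.6²)) = 0.664904·exp(-10.12500) = 2.66396e-05
  p_C = (1/(0.5·√(2π)))·exp(−(4.8−5.2)²/(2·0.5²)) = 0.797885·exp(-0.32000) = 0.579383
Unnormalised posteriors:
  π_A·p_A = 0.37 × 0.00402895 = 0.00149071
  π_B·p_B = 0.15 × 2.66396e-05 = 3.99594e-06
  π_C·p_C = 0.48 × 0.579383 = 0.278104
Evidence: 0.00149071 + 3.99594e-06 + 0.278104 = 0.279599
Responsibility of Group C: 0.278104 / 0.279599 ≈ 0.9947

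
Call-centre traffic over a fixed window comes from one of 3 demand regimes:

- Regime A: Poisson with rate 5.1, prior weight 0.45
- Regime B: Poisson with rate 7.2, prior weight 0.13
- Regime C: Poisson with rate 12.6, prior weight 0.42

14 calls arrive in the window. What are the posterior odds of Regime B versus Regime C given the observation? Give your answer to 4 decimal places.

Since P(k|x) ∝ w_k f_k(x), the posterior odds are w_i f_i(x) / (w_j f_j(x)).
Component likelihoods at x = 14 calls:
  L_A = 0.000563212
  L_B = 0.00861641
  L_C = 0.0983261
0.00112013 / 0.041297 ≈ 0.0271

0.0271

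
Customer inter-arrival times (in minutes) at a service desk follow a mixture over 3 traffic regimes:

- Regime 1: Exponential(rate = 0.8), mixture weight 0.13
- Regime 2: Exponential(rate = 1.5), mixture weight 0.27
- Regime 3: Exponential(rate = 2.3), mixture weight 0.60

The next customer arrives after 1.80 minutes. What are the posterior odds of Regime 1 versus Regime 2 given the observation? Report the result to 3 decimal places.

0.905

Since P(k|x) ∝ π_k f_k(x), the posterior odds are π_i f_i(x) / (π_j f_j(x)).
Evaluate each component's likelihood at the observed value:
  p_1 = 0.189542
  p_2 = 0.100808
  p_3 = 0.0366226
Odds = (0.13/0.27) × (0.189542/0.100808) = 0.481481 × 1.88022 ≈ 0.905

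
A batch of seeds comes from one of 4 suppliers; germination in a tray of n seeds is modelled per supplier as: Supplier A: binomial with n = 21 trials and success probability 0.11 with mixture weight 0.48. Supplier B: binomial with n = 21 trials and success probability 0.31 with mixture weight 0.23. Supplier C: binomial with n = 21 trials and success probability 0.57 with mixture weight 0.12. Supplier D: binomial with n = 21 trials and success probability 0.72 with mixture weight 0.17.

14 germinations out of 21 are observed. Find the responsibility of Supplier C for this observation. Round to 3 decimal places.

By Bayes' theorem, P(k | x) = w_k f_k(x) / Σ_j w_j f_j(x).
Evaluate each component's likelihood at the observed value:
  L_A = 1.95314e-09
  L_B = 0.000655409
  L_C = 0.12079
  L_D = 0.157858
Unnormalised posteriors:
  w_A·L_A = 0.48 × 1.95314e-09 = 9.37506e-10
  w_B·L_B = 0.23 × 0.000655409 = 0.000150744
  w_C·L_C = 0.12 × 0.12079 = 0.0144948
  w_D·L_D = 0.17 × 0.157858 = 0.0268358
Sum: 9.37506e-10 + 0.000150744 + 0.0144948 + 0.0268358 = 0.0414814
P(Supplier C | data) = 0.0144948 / 0.0414814 ≈ 0.349

0.349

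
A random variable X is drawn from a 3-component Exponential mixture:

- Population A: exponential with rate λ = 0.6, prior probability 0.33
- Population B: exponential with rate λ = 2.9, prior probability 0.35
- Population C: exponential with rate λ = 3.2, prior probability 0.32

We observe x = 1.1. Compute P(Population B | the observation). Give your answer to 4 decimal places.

0.2396

P(component k | x) = P(Z=k)·f_k(x) / marginal(x), where marginal(x) = Σ_j P(Z=j)·f_j(x).
Component likelihoods at x = 1.1:
  L_A = 0.310111
  L_B = 0.119398
  L_C = 0.0947182
Prior × likelihood for each component:
  P(Z=A)·L_A = 0.33 × 0.310111 = 0.102337
  P(Z=B)·L_B = 0.35 × 0.119398 = 0.0417894
  P(Z=C)·L_C = 0.32 × 0.0947182 = 0.0303098
Marginal: 0.102337 + 0.0417894 + 0.0303098 = 0.174436
P(Population B | x) = 0.0417894 / 0.174436 ≈ 0.2396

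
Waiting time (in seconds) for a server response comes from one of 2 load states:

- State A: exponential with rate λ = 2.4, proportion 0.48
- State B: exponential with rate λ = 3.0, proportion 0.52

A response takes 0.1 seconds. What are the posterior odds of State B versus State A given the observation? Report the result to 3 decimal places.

1.275

The posterior odds equal the prior odds times the likelihood ratio: (π_i/π_j)·(f_i(x)/f_j(x)).
Component likelihoods at x = 0.1 seconds:
  L_A = 2.4·e^(−2.4·0.1) = 2.4·e^(−0.2400) = 1.88791
  L_B = 3.0·e^(−3.0·0.1) = 3.0·e^(−0.3000) = 2.22245
Odds = (0.52/0.48) × (2.22245/1.88791) = 1.08333 × 1.17721 ≈ 1.275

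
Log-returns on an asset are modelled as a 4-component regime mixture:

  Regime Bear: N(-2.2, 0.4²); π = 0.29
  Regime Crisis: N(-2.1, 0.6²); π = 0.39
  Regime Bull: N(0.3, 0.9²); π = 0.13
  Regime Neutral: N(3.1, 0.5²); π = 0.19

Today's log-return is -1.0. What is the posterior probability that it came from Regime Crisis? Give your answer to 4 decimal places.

By Bayes' theorem, P(k | x) = w_k f_k(x) / Σ_j w_j f_j(x).
Component likelihoods at x = -1.0:
  f_Bear = (1/(0.4·√(2π)))·exp(−(-1.0−-2.2)²/(2·0.4²)) = 0.997356·exp(-4.50000) = 0.0110796
  f_Crisis = (1/(0.6·√(2π)))·exp(−(-1.0−-2.1)²/(2·0.6²)) = 0.664904·exp(-1.68056) = 0.123852
  f_Bull = (1/(0.9·√(2π)))·exp(−(-1.0−0.3)²/(2·0.9²)) = 0.443269·exp(-1.04321) = 0.156173
  f_Neutral = (1/(0.5·√(2π)))·exp(−(-1.0−3.1)²/(2·0.5²)) = 0.797885·exp(-33.62000) = 1.99968e-15
Unnormalised posteriors:
  w_Bear·f_Bear = 0.29 × 0.0110796 = 0.00321309
  w_Crisis·f_Crisis = 0.39 × 0.123852 = 0.0483023
  w_Bull·f_Bull = 0.13 × 0.156173 = 0.0203026
  w_Neutral·f_Neutral = 0.19 × 1.99968e-15 = 3.79938e-16
Normaliser: 0.00321309 + 0.0483023 + 0.0203026 + 3.79938e-16 = 0.0718179
Responsibility of Regime Crisis: 0.0483023 / 0.0718179 ≈ 0.6726

0.6726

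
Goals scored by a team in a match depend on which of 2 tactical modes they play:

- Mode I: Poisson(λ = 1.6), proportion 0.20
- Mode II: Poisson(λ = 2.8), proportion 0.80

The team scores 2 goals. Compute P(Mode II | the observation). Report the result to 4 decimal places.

0.7868

By Bayes' theorem, P(k | x) = π_k f_k(x) / Σ_j π_j f_j(x).
Component likelihoods at x = 2 goals:
  L_I = e^(−1.6)·1.6^2/2! = 0.258428
  L_II = e^(−2.8)·2.8^2/2! = 0.238375
Multiply by the mixture weights:
  π_I·L_I = 0.20 × 0.258428 = 0.0516855
  π_II·L_II = 0.80 × 0.238375 = 0.1907
Sum: 0.0516855 + 0.1907 = 0.242386
Responsibility of Mode II: 0.1907 / 0.242386 ≈ 0.7868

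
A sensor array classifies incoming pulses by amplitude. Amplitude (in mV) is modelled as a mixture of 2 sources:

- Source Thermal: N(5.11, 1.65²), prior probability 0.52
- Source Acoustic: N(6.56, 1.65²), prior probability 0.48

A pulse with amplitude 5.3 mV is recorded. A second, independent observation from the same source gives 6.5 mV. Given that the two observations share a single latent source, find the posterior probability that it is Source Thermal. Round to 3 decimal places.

0.503

Apply Bayes' rule: the posterior for each component is proportional to its prior times its likelihood at x.
Since both observations come from the same component, the likelihood for component k is f_k(x₁)·f_k(x₂).
  p_Thermal = [0.240185] × [0.169559] = 0.0407257
  p_Acoustic = [0.180634] × [0.241623] = 0.0436453
Weight by the priors:
  π_Thermal·p_Thermal = 0.52 × 0.0407257 = 0.0211773
  π_Acoustic·p_Acoustic = 0.48 × 0.0436453 = 0.0209498
Marginal: 0.0211773 + 0.0209498 = 0.0421271
P(Source Thermal | x₁, x₂) = 0.0211773 / 0.0421271 ≈ 0.503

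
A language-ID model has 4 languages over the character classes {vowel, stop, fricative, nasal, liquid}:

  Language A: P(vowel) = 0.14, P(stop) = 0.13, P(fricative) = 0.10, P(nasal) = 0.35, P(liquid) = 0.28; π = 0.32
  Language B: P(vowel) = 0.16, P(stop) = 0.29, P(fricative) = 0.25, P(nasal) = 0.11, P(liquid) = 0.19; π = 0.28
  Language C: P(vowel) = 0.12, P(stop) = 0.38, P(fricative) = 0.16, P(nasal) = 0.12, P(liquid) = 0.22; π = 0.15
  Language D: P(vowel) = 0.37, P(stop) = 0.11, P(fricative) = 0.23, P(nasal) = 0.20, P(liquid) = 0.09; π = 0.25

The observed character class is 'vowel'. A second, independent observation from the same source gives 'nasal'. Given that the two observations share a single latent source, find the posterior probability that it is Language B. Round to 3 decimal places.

Posterior ∝ prior × likelihood, so P(k | x) ∝ P(Z=k) f_k(x); normalise over all components.
Since both observations come from the same component, the likelihood for component k is f_k(x₁)·f_k(x₂).
  L_A = [P(vowel | comp) = 0.14] × [0.35] = 0.049
  L_B = [P(vowel | comp) = 0.16] × [0.11] = 0.0176
  L_C = [P(vowel | comp) = 0.12] × [0.12] = 0.0144
  L_D = [P(vowel | comp) = 0.37] × [0.2] = 0.074
Multiply by the mixture weights:
  P(Z=A)·L_A = 0.32 × 0.049 = 0.01568
  P(Z=B)·L_B = 0.28 × 0.0176 = 0.004928
  P(Z=C)·L_C = 0.15 × 0.0144 = 0.00216
  P(Z=D)·L_D = 0.25 × 0.074 = 0.0185
Marginal: 0.01568 + 0.004928 + 0.00216 + 0.0185 = 0.041268
Responsibility of Language B: 0.004928 / 0.041268 ≈ 0.119

0.119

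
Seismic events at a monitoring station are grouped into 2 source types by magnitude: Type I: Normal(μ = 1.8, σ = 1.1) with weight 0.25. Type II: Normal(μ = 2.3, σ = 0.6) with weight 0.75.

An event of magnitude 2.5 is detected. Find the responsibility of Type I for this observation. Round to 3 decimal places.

By Bayes' theorem, P(k | x) = w_k f_k(x) / Σ_j w_j f_j(x).
Component likelihoods at x = 2.5:
  L_I = 0.296198
  L_II = 0.628972
Unnormalised posteriors:
  w_I·L_I = 0.25 × 0.296198 = 0.0740494
  w_II·L_II = 0.75 × 0.628972 = 0.471729
Marginal: 0.0740494 + 0.471729 = 0.545778
So the posterior for Type I is 0.0740494 / 0.545778 ≈ 0.136.

0.136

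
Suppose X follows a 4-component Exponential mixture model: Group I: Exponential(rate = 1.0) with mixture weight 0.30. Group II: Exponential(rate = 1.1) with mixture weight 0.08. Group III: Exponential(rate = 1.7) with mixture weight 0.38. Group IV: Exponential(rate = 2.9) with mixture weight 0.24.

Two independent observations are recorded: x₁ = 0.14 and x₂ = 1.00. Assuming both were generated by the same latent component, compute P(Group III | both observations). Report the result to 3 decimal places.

P(component k | x) = π_k·f_k(x) / marginal(x), where marginal(x) = Σ_j π_j·f_j(x).
Since both observations come from the same component, the likelihood for component k is f_k(x₁)·f_k(x₂).
  L_I = [0.869358] × [0.367879] = 0.319819
  L_II = [0.942999] × [0.366158] = 0.345287
  L_III = [1.33994] × [0.310562] = 0.416136
  L_IV = [1.9323] × [0.159567] = 0.308332
Unnormalised posteriors:
  π_I·L_I = 0.30 × 0.319819 = 0.0959457
  π_II·L_II = 0.08 × 0.345287 = 0.027623
  π_III·L_III = 0.38 × 0.416136 = 0.158132
  π_IV·L_IV = 0.24 × 0.308332 = 0.0739997
Evidence: 0.0959457 + 0.027623 + 0.158132 + 0.0739997 = 0.3557
Responsibility of Group III: 0.158132 / 0.3557 ≈ 0.445

0.445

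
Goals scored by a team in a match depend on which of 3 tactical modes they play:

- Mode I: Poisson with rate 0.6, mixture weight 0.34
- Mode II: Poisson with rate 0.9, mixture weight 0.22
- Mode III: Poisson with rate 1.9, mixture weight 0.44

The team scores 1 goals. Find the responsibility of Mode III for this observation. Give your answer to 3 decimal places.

0.394

By Bayes' theorem, P(k | x) = π_k f_k(x) / Σ_j π_j f_j(x).
Component likelihoods at x = 1 goals:
  p_I = 0.329287
  p_II = 0.365913
  p_III = 0.28418
Weight by the priors:
  π_I·p_I = 0.34 × 0.329287 = 0.111958
  π_II·p_II = 0.22 × 0.365913 = 0.0805008
  π_III·p_III = 0.44 × 0.28418 = 0.125039
Denominator: 0.111958 + 0.0805008 + 0.125039 = 0.317498
P(Mode III | 1 goals) = 0.125039 / 0.317498 ≈ 0.394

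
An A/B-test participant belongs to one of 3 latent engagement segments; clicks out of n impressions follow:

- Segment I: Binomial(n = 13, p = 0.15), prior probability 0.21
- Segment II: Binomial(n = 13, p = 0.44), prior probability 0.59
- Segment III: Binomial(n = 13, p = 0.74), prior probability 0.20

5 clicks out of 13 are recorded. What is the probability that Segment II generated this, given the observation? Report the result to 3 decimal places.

0.947

Apply Bayes' rule: the posterior for each component is proportional to its prior times its likelihood at x.
Binomial probabilities:
  f_I = 0.0266309
  f_II = 0.20528
  f_III = 0.00596381
Prior × likelihood for each component:
  π_I·f_I = 0.21 × 0.0266309 = 0.00559249
  π_II·f_II = 0.59 × 0.20528 = 0.121115
  π_III·f_III = 0.20 × 0.00596381 = 0.00119276
Evidence: 0.00559249 + 0.121115 + 0.00119276 = 0.1279
Responsibility of Segment II: 0.121115 / 0.1279 ≈ 0.947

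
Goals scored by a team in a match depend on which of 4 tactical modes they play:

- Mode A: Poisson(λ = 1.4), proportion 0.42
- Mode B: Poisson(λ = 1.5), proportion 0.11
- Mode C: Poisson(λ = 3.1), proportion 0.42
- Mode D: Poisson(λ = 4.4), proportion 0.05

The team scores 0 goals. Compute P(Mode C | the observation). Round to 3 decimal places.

0.128

Posterior ∝ prior × likelihood, so P(k | x) ∝ P(Z=k) f_k(x); normalise over all components.
Poisson probabilities:
  p_A = e^(−1.4)·1.4^0/0! = 0.246597
  p_B = e^(−1.5)·1.5^0/0! = 0.22313
  p_C = e^(−3.1)·3.1^0/0! = 0.0450492
  p_D = e^(−4.4)·4.4^0/0! = 0.0122773
Unnormalised posteriors:
  P(Z=A)·p_A = 0.42 × 0.246597 = 0.103571
  P(Z=B)·p_B = 0.11 × 0.22313 = 0.0245443
  P(Z=C)·p_C = 0.42 × 0.0450492 = 0.0189207
  P(Z=D)·p_D = 0.05 × 0.0122773 = 0.000613867
Evidence: 0.103571 + 0.0245443 + 0.0189207 + 0.000613867 = 0.14765
P(Mode C | the observation) ≈ 0.128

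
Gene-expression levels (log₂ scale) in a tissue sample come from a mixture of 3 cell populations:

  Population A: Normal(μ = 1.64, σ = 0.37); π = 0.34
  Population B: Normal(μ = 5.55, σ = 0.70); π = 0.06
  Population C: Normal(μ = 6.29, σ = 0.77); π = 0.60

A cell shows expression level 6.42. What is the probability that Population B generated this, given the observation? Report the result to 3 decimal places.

The responsibility of component k is w_k f_k(x) divided by Σ_j w_j f_j(x).
Normal densities:
  f_A = (1/(0.37·√(2π)))·exp(−(6.42−1.64)²/(2·0.37²)) = 1.078222·exp(-83.44923) = 6.18254e-37
  f_B = (1/(0.70·√(2π)))·exp(−(6.42−5.55)²/(2·0.70²)) = 0.569918·exp(-0.77235) = 0.263261
  f_C = (1/(0.77·√(2π)))·exp(−(6.42−6.29)²/(2·0.77²)) = 0.518107·exp(-0.01425) = 0.510775
Weight by the priors:
  w_A·f_A = 0.34 × 6.18254e-37 = 2.10206e-37
  w_B·f_B = 0.06 × 0.263261 = 0.0157956
  w_C·f_C = 0.60 × 0.510775 = 0.306465
Evidence: 2.10206e-37 + 0.0157956 + 0.306465 = 0.322261
So the posterior for Population B is 0.0157956 / 0.322261 ≈ 0.049.

0.049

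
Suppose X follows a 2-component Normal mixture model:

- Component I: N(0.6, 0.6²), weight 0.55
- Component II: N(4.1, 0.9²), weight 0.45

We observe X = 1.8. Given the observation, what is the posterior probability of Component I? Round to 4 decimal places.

0.8666

By Bayes' theorem, P(k | x) = P(Z=k) f_k(x) / Σ_j P(Z=j) f_j(x).
Normal densities:
  f_I = (1/(0.6·√(2π)))·exp(−(1.8−0.6)²/(2·0.6²)) = 0.664904·exp(-2.00000) = 0.0899849
  f_II = (1/(0.9·√(2π)))·exp(−(1.8−4.1)²/(2·0.9²)) = 0.443269·exp(-3.26543) = 0.0169242
Unnormalised posteriors:
  P(Z=I)·f_I = 0.55 × 0.0899849 = 0.0494917
  P(Z=II)·f_II = 0.45 × 0.0169242 = 0.00761589
Normaliser: 0.0494917 + 0.00761589 = 0.0571076
So the posterior for Component I is 0.0494917 / 0.0571076 ≈ 0.8666.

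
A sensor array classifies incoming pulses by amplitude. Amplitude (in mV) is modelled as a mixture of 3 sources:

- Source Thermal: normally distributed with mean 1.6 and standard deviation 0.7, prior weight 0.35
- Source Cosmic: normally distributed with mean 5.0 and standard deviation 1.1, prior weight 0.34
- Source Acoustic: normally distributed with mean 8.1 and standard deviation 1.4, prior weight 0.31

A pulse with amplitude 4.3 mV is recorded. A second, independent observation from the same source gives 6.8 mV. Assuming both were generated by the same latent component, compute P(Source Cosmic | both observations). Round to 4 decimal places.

By Bayes' theorem, P(k | x) = P(Z=k) f_k(x) / Σ_j P(Z=j) f_j(x).
Since both observations come from the same component, the likelihood for component k is f_k(x₁)·f_k(x₂).
  f_Thermal = [(1/(0.7·√(2π)))·exp(−(4.3−1.6)²/(2·0.7²)) = 0.569918·exp(-7.43878) = 0.000335114] × [5.92693e-13] = 1.9862e-16
  f_Cosmic = [(1/(1.1·√(2π)))·exp(−(4.3−5.0)²/(2·1.1²)) = 0.362675·exp(-0.20248) = 0.296198] × [0.0950748] = 0.0281609
  f_Acoustic = [(1/(1.4·√(2π)))·exp(−(4.3−8.1)²/(2·1.4²)) = 0.284959·exp(-3.68367) = 0.00716115] × [0.18516] = 0.00132596
Prior × likelihood for each component:
  P(Z=Thermal)·f_Thermal = 0.35 × 1.9862e-16 = 6.95169e-17
  P(Z=Cosmic)·f_Cosmic = 0.34 × 0.0281609 = 0.00957472
  P(Z=Acoustic)·f_Acoustic = 0.31 × 0.00132596 = 0.000411048
Normaliser: 6.95169e-17 + 0.00957472 + 0.000411048 = 0.00998576
P(Source Cosmic | x₁,x₂) ≈ 0.9588

0.9588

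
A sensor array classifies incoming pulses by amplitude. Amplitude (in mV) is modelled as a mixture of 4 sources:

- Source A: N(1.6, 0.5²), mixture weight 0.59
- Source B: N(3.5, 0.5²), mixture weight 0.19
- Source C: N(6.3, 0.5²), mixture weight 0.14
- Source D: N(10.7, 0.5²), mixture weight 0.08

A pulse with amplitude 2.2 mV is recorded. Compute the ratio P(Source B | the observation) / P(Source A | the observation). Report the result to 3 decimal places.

Only the two components matter; the odds are (π_i f_i(x)) / (π_j f_j(x)).
Normal densities:
  p_A = (1/(0.5·√(2π)))·exp(−(2.2−1.6)²/(2·0.5²)) = 0.797885·exp(-0.72000) = 0.388372
  p_B = (1/(0.5·√(2π)))·exp(−(2.2−3.5)²/(2·0.5²)) = 0.797885·exp(-3.38000) = 0.0271659
  p_C = (1/(0.5·√(2π)))·exp(−(2.2−6.3)²/(2·0.5²)) = 0.797885·exp(-33.62000) = 1.99968e-15
  p_D = (1/(0.5·√(2π)))·exp(−(2.2−10.7)²/(2·0.5²)) = 0.797885·exp(-144.50000) = 1.40084e-63
Odds = (0.19/0.59) × (0.0271659/0.388372) = 0.322034 × 0.0699482 ≈ 0.023

0.023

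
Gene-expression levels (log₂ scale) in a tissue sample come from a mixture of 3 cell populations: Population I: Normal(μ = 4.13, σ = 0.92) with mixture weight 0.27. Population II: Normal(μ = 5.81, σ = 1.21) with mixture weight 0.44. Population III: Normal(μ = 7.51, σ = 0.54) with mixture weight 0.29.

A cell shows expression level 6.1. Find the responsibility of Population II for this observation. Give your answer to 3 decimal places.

0.882

Apply Bayes' rule: the posterior for each component is proportional to its prior times its likelihood at x.
Evaluate each component's likelihood at the observed value:
  f_I = 0.0437988
  f_II = 0.32037
  f_III = 0.0244359
Prior × likelihood for each component:
  w_I·f_I = 0.27 × 0.0437988 = 0.0118257
  w_II·f_II = 0.44 × 0.32037 = 0.140963
  w_III·f_III = 0.29 × 0.0244359 = 0.0070864
Sum: 0.0118257 + 0.140963 + 0.0070864 = 0.159875
P(Population II | 6.1) ≈ 0.882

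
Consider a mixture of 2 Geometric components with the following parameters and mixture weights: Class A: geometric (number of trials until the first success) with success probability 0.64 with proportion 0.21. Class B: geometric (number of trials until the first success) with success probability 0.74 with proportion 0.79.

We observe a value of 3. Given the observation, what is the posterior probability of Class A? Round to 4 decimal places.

The responsibility of component k is π_k f_k(x) divided by Σ_j π_j f_j(x).
Component likelihoods at x = 3:
  p_A = 0.64·(1−0.64)^2 = 0.64·0.1296 = 0.082944
  p_B = 0.74·(1−0.74)^2 = 0.74·0.0676 = 0.050024
Weight by the priors:
  π_A·p_A = 0.21 × 0.082944 = 0.0174182
  π_B·p_B = 0.79 × 0.050024 = 0.039519
Denominator: 0.0174182 + 0.039519 = 0.0569372
P(Class A | the observation) ≈ 0.3059

0.3059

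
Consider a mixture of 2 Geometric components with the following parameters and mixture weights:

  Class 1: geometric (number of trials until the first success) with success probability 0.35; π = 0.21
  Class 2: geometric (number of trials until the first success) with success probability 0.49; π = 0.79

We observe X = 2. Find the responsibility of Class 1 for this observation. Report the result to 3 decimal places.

Posterior ∝ prior × likelihood, so P(k | x) ∝ π_k f_k(x); normalise over all components.
Evaluate each component's likelihood at the observed value:
  L_1 = 0.35·(1−0.35)^1 = 0.35·0.65 = 0.2275
  L_2 = 0.49·(1−0.49)^1 = 0.49·0.51 = 0.2499
Prior × likelihood for each component:
  π_1·L_1 = 0.21 × 0.2275 = 0.047775
  π_2·L_2 = 0.79 × 0.2499 = 0.197421
Sum: 0.047775 + 0.197421 = 0.245196
So the posterior for Class 1 is 0.047775 / 0.245196 ≈ 0.195.

0.195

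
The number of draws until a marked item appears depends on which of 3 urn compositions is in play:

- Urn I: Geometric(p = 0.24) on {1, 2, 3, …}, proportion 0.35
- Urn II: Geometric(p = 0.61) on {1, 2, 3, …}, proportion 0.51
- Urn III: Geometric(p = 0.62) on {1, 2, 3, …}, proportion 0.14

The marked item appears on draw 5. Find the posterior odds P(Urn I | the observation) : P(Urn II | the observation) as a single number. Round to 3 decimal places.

3.894

Since P(k|x) ∝ P(Z=k) f_k(x), the posterior odds are P(Z=i) f_i(x) / (P(Z=j) f_j(x)).
Geometric probabilities:
  p_I = 0.24·(1−0.24)^4 = 0.24·0.333622 = 0.0800692
  p_II = 0.61·(1−0.61)^4 = 0.61·0.0231344 = 0.014112
  p_III = 0.62·(1−0.62)^4 = 0.62·0.0208514 = 0.0129278
Odds = (0.35/0.51) × (0.0800692/0.014112) = 0.686275 × 5.67384 ≈ 3.894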